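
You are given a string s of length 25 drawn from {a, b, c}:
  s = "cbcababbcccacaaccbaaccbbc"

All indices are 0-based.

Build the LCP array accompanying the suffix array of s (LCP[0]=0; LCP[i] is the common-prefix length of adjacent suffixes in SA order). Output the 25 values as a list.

rank | idx | suffix
   0 |  13 | aaccbaaccbbc
   1 |  18 | aaccbbc
   2 |   3 | ababbcccacaaccbaaccbbc
   3 |   5 | abbcccacaaccbaaccbbc
   4 |  11 | acaaccbaaccbbc
   5 |  14 | accbaaccbbc
   6 |  19 | accbbc
   7 |  17 | baaccbbc
   8 |   4 | babbcccacaaccbaaccbbc
   9 |  22 | bbc
  10 |   6 | bbcccacaaccbaaccbbc
  11 |  23 | bc
  12 |   1 | bcababbcccacaaccbaaccbbc
  13 |   7 | bcccacaaccbaaccbbc
  14 |  24 | c
  15 |  12 | caaccbaaccbbc
  16 |   2 | cababbcccacaaccbaaccbbc
  17 |  10 | cacaaccbaaccbbc
  18 |  16 | cbaaccbbc
  19 |  21 | cbbc
  20 |   0 | cbcababbcccacaaccbaaccbbc
  21 |   9 | ccacaaccbaaccbbc
  22 |  15 | ccbaaccbbc
  23 |  20 | ccbbc
  24 |   8 | cccacaaccbaaccbbc

SA = [13, 18, 3, 5, 11, 14, 19, 17, 4, 22, 6, 23, 1, 7, 24, 12, 2, 10, 16, 21, 0, 9, 15, 20, 8]
[i] adj suffixes → lcp
  [1] 13/18 → 5 ('aaccb')
  [2] 18/3 → 1 ('a')
  [3] 3/5 → 2 ('ab')
  [4] 5/11 → 1 ('a')
  [5] 11/14 → 2 ('ac')
  [6] 14/19 → 4 ('accb')
  [7] 19/17 → 0 ('')
  [8] 17/4 → 2 ('ba')
  [9] 4/22 → 1 ('b')
  [10] 22/6 → 3 ('bbc')
  [11] 6/23 → 1 ('b')
  [12] 23/1 → 2 ('bc')
  [13] 1/7 → 2 ('bc')
  [14] 7/24 → 0 ('')
  [15] 24/12 → 1 ('c')
  [16] 12/2 → 2 ('ca')
  [17] 2/10 → 2 ('ca')
  [18] 10/16 → 1 ('c')
  [19] 16/21 → 2 ('cb')
  [20] 21/0 → 2 ('cb')
  [21] 0/9 → 1 ('c')
  [22] 9/15 → 2 ('cc')
  [23] 15/20 → 3 ('ccb')
  [24] 20/8 → 2 ('cc')

[0, 5, 1, 2, 1, 2, 4, 0, 2, 1, 3, 1, 2, 2, 0, 1, 2, 2, 1, 2, 2, 1, 2, 3, 2]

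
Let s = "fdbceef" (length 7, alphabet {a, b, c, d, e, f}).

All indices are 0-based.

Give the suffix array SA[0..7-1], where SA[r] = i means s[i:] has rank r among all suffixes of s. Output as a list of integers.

rank | idx | suffix
   0 |   2 | bceef
   1 |   3 | ceef
   2 |   1 | dbceef
   3 |   4 | eef
   4 |   5 | ef
   5 |   6 | f
   6 |   0 | fdbceef

[2, 3, 1, 4, 5, 6, 0]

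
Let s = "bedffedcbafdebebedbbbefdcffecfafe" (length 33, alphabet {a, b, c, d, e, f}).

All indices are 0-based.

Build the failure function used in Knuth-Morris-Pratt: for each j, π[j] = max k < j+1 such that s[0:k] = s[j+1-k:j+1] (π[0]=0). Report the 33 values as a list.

[0, 0, 0, 0, 0, 0, 0, 0, 1, 0, 0, 0, 0, 1, 2, 1, 2, 3, 1, 1, 1, 2, 0, 0, 0, 0, 0, 0, 0, 0, 0, 0, 0]

π[0] = 0
j=1 s[j]='e': π[1]=0 (border '')
j=2 s[j]='d': π[2]=0 (border '')
j=3 s[j]='f': π[3]=0 (border '')
j=4 s[j]='f': π[4]=0 (border '')
j=5 s[j]='e': π[5]=0 (border '')
j=6 s[j]='d': π[6]=0 (border '')
j=7 s[j]='c': π[7]=0 (border '')
j=8 s[j]='b': π[8]=1 (border 'b')
j=9 s[j]='a': k: 1→0; π[9]=0 (border '')
j=10 s[j]='f': π[10]=0 (border '')
j=11 s[j]='d': π[11]=0 (border '')
j=12 s[j]='e': π[12]=0 (border '')
j=13 s[j]='b': π[13]=1 (border 'b')
j=14 s[j]='e': π[14]=2 (border 'be')
j=15 s[j]='b': k: 2→0; π[15]=1 (border 'b')
j=16 s[j]='e': π[16]=2 (border 'be')
j=17 s[j]='d': π[17]=3 (border 'bed')
j=18 s[j]='b': k: 3→0; π[18]=1 (border 'b')
j=19 s[j]='b': k: 1→0; π[19]=1 (border 'b')
j=20 s[j]='b': k: 1→0; π[20]=1 (border 'b')
j=21 s[j]='e': π[21]=2 (border 'be')
j=22 s[j]='f': k: 2→0; π[22]=0 (border '')
j=23 s[j]='d': π[23]=0 (border '')
j=24 s[j]='c': π[24]=0 (border '')
j=25 s[j]='f': π[25]=0 (border '')
j=26 s[j]='f': π[26]=0 (border '')
j=27 s[j]='e': π[27]=0 (border '')
j=28 s[j]='c': π[28]=0 (border '')
j=29 s[j]='f': π[29]=0 (border '')
j=30 s[j]='a': π[30]=0 (border '')
j=31 s[j]='f': π[31]=0 (border '')
j=32 s[j]='e': π[32]=0 (border '')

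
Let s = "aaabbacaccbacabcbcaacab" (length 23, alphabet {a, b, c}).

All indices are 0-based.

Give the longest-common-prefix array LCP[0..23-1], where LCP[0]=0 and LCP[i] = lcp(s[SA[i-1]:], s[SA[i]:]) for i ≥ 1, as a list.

rank→(start, suffix):
  0 → (0, 'aaabbacaccbacabcbcaacab')
  1 → (1, 'aabbacaccbacabcbcaacab')
  2 → (18, 'aacab')
  3 → (21, 'ab')
  4 → (2, 'abbacaccbacabcbcaacab')
  5 → (13, 'abcbcaacab')
  6 → (19, 'acab')
  7 → (11, 'acabcbcaacab')
  8 → (5, 'acaccbacabcbcaacab')
  9 → (7, 'accbacabcbcaacab')
  10 → (22, 'b')
  11 → (10, 'bacabcbcaacab')
  12 → (4, 'bacaccbacabcbcaacab')
  13 → (3, 'bbacaccbacabcbcaacab')
  14 → (16, 'bcaacab')
  15 → (14, 'bcbcaacab')
  16 → (17, 'caacab')
  17 → (20, 'cab')
  18 → (12, 'cabcbcaacab')
  19 → (6, 'caccbacabcbcaacab')
  20 → (9, 'cbacabcbcaacab')
  21 → (15, 'cbcaacab')
  22 → (8, 'ccbacabcbcaacab')

SA = [0, 1, 18, 21, 2, 13, 19, 11, 5, 7, 22, 10, 4, 3, 16, 14, 17, 20, 12, 6, 9, 15, 8]
rank  pair      lcp
   1  s[0:],s[1:]  2  'aa'
   2  s[1:],s[18:]  2  'aa'
   3  s[18:],s[21:]  1  'a'
   4  s[21:],s[2:]  2  'ab'
   5  s[2:],s[13:]  2  'ab'
   6  s[13:],s[19:]  1  'a'
   7  s[19:],s[11:]  4  'acab'
   8  s[11:],s[5:]  3  'aca'
   9  s[5:],s[7:]  2  'ac'
  10  s[7:],s[22:]  0  ''
  11  s[22:],s[10:]  1  'b'
  12  s[10:],s[4:]  4  'baca'
  13  s[4:],s[3:]  1  'b'
  14  s[3:],s[16:]  1  'b'
  15  s[16:],s[14:]  2  'bc'
  16  s[14:],s[17:]  0  ''
  17  s[17:],s[20:]  2  'ca'
  18  s[20:],s[12:]  3  'cab'
  19  s[12:],s[6:]  2  'ca'
  20  s[6:],s[9:]  1  'c'
  21  s[9:],s[15:]  2  'cb'
  22  s[15:],s[8:]  1  'c'

[0, 2, 2, 1, 2, 2, 1, 4, 3, 2, 0, 1, 4, 1, 1, 2, 0, 2, 3, 2, 1, 2, 1]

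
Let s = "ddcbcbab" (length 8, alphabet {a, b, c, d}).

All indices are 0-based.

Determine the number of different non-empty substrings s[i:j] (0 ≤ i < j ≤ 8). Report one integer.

sorted suffixes:
  #0 SA[0]=6  'ab'
  #1 SA[1]=7  'b'
  #2 SA[2]=5  'bab'
  #3 SA[3]=3  'bcbab'
  #4 SA[4]=4  'cbab'
  #5 SA[5]=2  'cbcbab'
  #6 SA[6]=1  'dcbcbab'
  #7 SA[7]=0  'ddcbcbab'

SA = [6, 7, 5, 3, 4, 2, 1, 0]
i: (SA[i-1],SA[i]) lcp shared
  1: (6,7) 0 ''
  2: (7,5) 1 'b'
  3: (5,3) 1 'b'
  4: (3,4) 0 ''
  5: (4,2) 2 'cb'
  6: (2,1) 0 ''
  7: (1,0) 1 'd'

n(n+1)/2 = 8·9/2 = 36
Σ LCP = 0 + 0 + 1 + 1 + 0 + 2 + 0 + 1 = 5
distinct = 36 − 5 = 31

31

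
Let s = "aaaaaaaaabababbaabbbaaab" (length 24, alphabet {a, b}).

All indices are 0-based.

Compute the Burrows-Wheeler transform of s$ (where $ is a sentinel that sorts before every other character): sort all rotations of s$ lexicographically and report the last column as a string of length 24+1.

rank  rotation                   last
    0  $aaaaaaaaabababbaabbbaaab  b
    1  aaaaaaaaabababbaabbbaaab$  $
    2  aaaaaaaabababbaabbbaaab$a  a
    3  aaaaaaabababbaabbbaaab$aa  a
    4  aaaaaabababbaabbbaaab$aaa  a
    5  aaaaabababbaabbbaaab$aaaa  a
    6  aaaabababbaabbbaaab$aaaaa  a
    7  aaab$aaaaaaaaabababbaabbb  b
    8  aaabababbaabbbaaab$aaaaaa  a
    9  aab$aaaaaaaaabababbaabbba  a
   10  aabababbaabbbaaab$aaaaaaa  a
   11  aabbbaaab$aaaaaaaaabababb  b
   12  ab$aaaaaaaaabababbaabbbaa  a
   13  abababbaabbbaaab$aaaaaaaa  a
   14  ababbaabbbaaab$aaaaaaaaab  b
   15  abbaabbbaaab$aaaaaaaaabab  b
   16  abbbaaab$aaaaaaaaabababba  a
   17  b$aaaaaaaaabababbaabbbaaa  a
   18  baaab$aaaaaaaaabababbaabb  b
   19  baabbbaaab$aaaaaaaaababab  b
   20  bababbaabbbaaab$aaaaaaaaa  a
   21  babbaabbbaaab$aaaaaaaaaba  a
   22  bbaaab$aaaaaaaaabababbaab  b
   23  bbaabbbaaab$aaaaaaaaababa  a
   24  bbbaaab$aaaaaaaaabababbaa  a

b$aaaaabaaabaabbaabbaabaa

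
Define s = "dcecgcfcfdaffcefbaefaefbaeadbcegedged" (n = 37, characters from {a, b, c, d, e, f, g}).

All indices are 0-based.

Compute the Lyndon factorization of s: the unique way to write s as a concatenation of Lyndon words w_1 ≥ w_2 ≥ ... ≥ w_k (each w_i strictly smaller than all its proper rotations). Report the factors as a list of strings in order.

emit factor 1: 'd' (i=0, period=1)
emit factor 2: 'cecgcfcfd' (i=1, period=9)
emit factor 3: 'affcefb' (i=10, period=7)
emit factor 4: 'aefaefb' (i=17, period=7)
emit factor 5: 'ae' (i=24, period=2)
emit factor 6: 'adbcegedged' (i=26, period=11)

["d", "cecgcfcfd", "affcefb", "aefaefb", "ae", "adbcegedged"]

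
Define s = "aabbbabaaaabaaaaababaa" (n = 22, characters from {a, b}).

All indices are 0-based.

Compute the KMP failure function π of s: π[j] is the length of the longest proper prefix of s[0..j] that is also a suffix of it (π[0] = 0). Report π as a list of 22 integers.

[0, 1, 0, 0, 0, 1, 0, 1, 2, 2, 2, 3, 1, 2, 2, 2, 2, 3, 1, 0, 1, 2]

π[0] = 0
j=1 s[j]='a': π[1]=1 (border 'a')
j=2 s[j]='b': k: 1→0; π[2]=0 (border '')
j=3 s[j]='b': π[3]=0 (border '')
j=4 s[j]='b': π[4]=0 (border '')
j=5 s[j]='a': π[5]=1 (border 'a')
j=6 s[j]='b': k: 1→0; π[6]=0 (border '')
j=7 s[j]='a': π[7]=1 (border 'a')
j=8 s[j]='a': π[8]=2 (border 'aa')
j=9 s[j]='a': k: 2→1; π[9]=2 (border 'aa')
j=10 s[j]='a': k: 2→1; π[10]=2 (border 'aa')
j=11 s[j]='b': π[11]=3 (border 'aab')
j=12 s[j]='a': k: 3→0; π[12]=1 (border 'a')
j=13 s[j]='a': π[13]=2 (border 'aa')
j=14 s[j]='a': k: 2→1; π[14]=2 (border 'aa')
j=15 s[j]='a': k: 2→1; π[15]=2 (border 'aa')
j=16 s[j]='a': k: 2→1; π[16]=2 (border 'aa')
j=17 s[j]='b': π[17]=3 (border 'aab')
j=18 s[j]='a': k: 3→0; π[18]=1 (border 'a')
j=19 s[j]='b': k: 1→0; π[19]=0 (border '')
j=20 s[j]='a': π[20]=1 (border 'a')
j=21 s[j]='a': π[21]=2 (border 'aa')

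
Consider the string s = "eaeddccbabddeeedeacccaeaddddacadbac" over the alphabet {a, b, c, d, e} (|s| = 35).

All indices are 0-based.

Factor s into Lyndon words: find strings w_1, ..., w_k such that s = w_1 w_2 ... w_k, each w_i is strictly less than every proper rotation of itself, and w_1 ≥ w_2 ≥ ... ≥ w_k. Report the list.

["e", "aeddccb", "abddeeedeacccaeaddddacadbac"]

emit factor 1: 'e' (i=0, period=1)
emit factor 2: 'aeddccb' (i=1, period=7)
emit factor 3: 'abddeeedeacccaeaddddacadbac' (i=8, period=27)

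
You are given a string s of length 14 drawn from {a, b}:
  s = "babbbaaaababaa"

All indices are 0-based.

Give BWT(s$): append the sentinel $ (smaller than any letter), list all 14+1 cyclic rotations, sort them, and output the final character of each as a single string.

aabbaabababa$ba

rank  rotation         last
    0  $babbbaaaababaa  a
    1  a$babbbaaaababa  a
    2  aa$babbbaaaabab  b
    3  aaaababaa$babbb  b
    4  aaababaa$babbba  a
    5  aababaa$babbbaa  a
    6  abaa$babbbaaaab  b
    7  ababaa$babbbaaa  a
    8  abbbaaaababaa$b  b
    9  baa$babbbaaaaba  a
   10  baaaababaa$babb  b
   11  babaa$babbbaaaa  a
   12  babbbaaaababaa$  $
   13  bbaaaababaa$bab  b
   14  bbbaaaababaa$ba  a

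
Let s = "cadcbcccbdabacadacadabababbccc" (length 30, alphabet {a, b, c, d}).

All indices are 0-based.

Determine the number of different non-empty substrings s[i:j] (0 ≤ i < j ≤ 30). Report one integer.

rank | idx | suffix
   0 |  20 | abababbccc
   1 |  22 | ababbccc
   2 |  10 | abacadacadabababbccc
   3 |  24 | abbccc
   4 |  16 | acadabababbccc
   5 |  12 | acadacadabababbccc
   6 |  18 | adabababbccc
   7 |  14 | adacadabababbccc
   8 |   1 | adcbcccbdabacadacadabababbccc
   9 |  21 | bababbccc
  10 |  23 | babbccc
  11 |  11 | bacadacadabababbccc
  12 |  25 | bbccc
  13 |  26 | bccc
  14 |   4 | bcccbdabacadacadabababbccc
  15 |   8 | bdabacadacadabababbccc
  16 |  29 | c
  17 |  17 | cadabababbccc
  18 |  13 | cadacadabababbccc
  19 |   0 | cadcbcccbdabacadacadabababbccc
  20 |   3 | cbcccbdabacadacadabababbccc
  21 |   7 | cbdabacadacadabababbccc
  22 |  28 | cc
  23 |   6 | ccbdabacadacadabababbccc
  24 |  27 | ccc
  25 |   5 | cccbdabacadacadabababbccc
  26 |  19 | dabababbccc
  27 |   9 | dabacadacadabababbccc
  28 |  15 | dacadabababbccc
  29 |   2 | dcbcccbdabacadacadabababbccc

SA = [20, 22, 10, 24, 16, 12, 18, 14, 1, 21, 23, 11, 25, 26, 4, 8, 29, 17, 13, 0, 3, 7, 28, 6, 27, 5, 19, 9, 15, 2]
[i] adj suffixes → lcp
  [1] 20/22 → 4 ('abab')
  [2] 22/10 → 3 ('aba')
  [3] 10/24 → 2 ('ab')
  [4] 24/16 → 1 ('a')
  [5] 16/12 → 5 ('acada')
  [6] 12/18 → 1 ('a')
  [7] 18/14 → 3 ('ada')
  [8] 14/1 → 2 ('ad')
  [9] 1/21 → 0 ('')
  [10] 21/23 → 3 ('bab')
  [11] 23/11 → 2 ('ba')
  [12] 11/25 → 1 ('b')
  [13] 25/26 → 1 ('b')
  [14] 26/4 → 4 ('bccc')
  [15] 4/8 → 1 ('b')
  [16] 8/29 → 0 ('')
  [17] 29/17 → 1 ('c')
  [18] 17/13 → 4 ('cada')
  [19] 13/0 → 3 ('cad')
  [20] 0/3 → 1 ('c')
  [21] 3/7 → 2 ('cb')
  [22] 7/28 → 1 ('c')
  [23] 28/6 → 2 ('cc')
  [24] 6/27 → 2 ('cc')
  [25] 27/5 → 3 ('ccc')
  [26] 5/19 → 0 ('')
  [27] 19/9 → 4 ('daba')
  [28] 9/15 → 2 ('da')
  [29] 15/2 → 1 ('d')

n(n+1)/2 = 30·31/2 = 465
Σ LCP = 0 + 4 + 3 + 2 + 1 + 5 + 1 + 3 + 2 + 0 + 3 + 2 + 1 + 1 + 4 + 1 + 0 + 1 + 4 + 3 + 1 + 2 + 1 + 2 + 2 + 3 + 0 + 4 + 2 + 1 = 59
distinct = 465 − 59 = 406

406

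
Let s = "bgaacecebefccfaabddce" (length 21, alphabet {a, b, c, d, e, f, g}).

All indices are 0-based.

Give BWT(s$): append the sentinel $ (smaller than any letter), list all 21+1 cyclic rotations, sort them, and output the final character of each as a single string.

rank  rotation                last
    0  $bgaacecebefccfaabddce  e
    1  aabddce$bgaacecebefccf  f
    2  aacecebefccfaabddce$bg  g
    3  abddce$bgaacecebefccfa  a
    4  acecebefccfaabddce$bga  a
    5  bddce$bgaacecebefccfaa  a
    6  befccfaabddce$bgaacece  e
    7  bgaacecebefccfaabddce$  $
    8  ccfaabddce$bgaacecebef  f
    9  ce$bgaacecebefccfaabdd  d
   10  cebefccfaabddce$bgaace  e
   11  cecebefccfaabddce$bgaa  a
   12  cfaabddce$bgaacecebefc  c
   13  dce$bgaacecebefccfaabd  d
   14  ddce$bgaacecebefccfaab  b
   15  e$bgaacecebefccfaabddc  c
   16  ebefccfaabddce$bgaacec  c
   17  ecebefccfaabddce$bgaac  c
   18  efccfaabddce$bgaaceceb  b
   19  faabddce$bgaacecebefcc  c
   20  fccfaabddce$bgaacecebe  e
   21  gaacecebefccfaabddce$b  b

efgaaae$fdeacdbcccbceb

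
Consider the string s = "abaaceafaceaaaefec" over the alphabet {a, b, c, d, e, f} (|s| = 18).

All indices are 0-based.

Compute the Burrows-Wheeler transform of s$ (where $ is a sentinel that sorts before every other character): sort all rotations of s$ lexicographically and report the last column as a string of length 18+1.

ceba$faaeaeaaccfaae

rank  rotation             last
    0  $abaaceafaceaaaefec  c
    1  aaaefec$abaaceaface  e
    2  aaceafaceaaaefec$ab  b
    3  aaefec$abaaceafacea  a
    4  abaaceafaceaaaefec$  $
    5  aceaaaefec$abaaceaf  f
    6  aceafaceaaaefec$aba  a
    7  aefec$abaaceafaceaa  a
    8  afaceaaaefec$abaace  e
    9  baaceafaceaaaefec$a  a
   10  c$abaaceafaceaaaefe  e
   11  ceaaaefec$abaaceafa  a
   12  ceafaceaaaefec$abaa  a
   13  eaaaefec$abaaceafac  c
   14  eafaceaaaefec$abaac  c
   15  ec$abaaceafaceaaaef  f
   16  efec$abaaceafaceaaa  a
   17  faceaaaefec$abaacea  a
   18  fec$abaaceafaceaaae  e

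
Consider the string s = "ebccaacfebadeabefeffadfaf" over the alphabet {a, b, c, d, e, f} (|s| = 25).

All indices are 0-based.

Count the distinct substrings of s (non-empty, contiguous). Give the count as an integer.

rank | idx | suffix
   0 |   4 | aacfebadeabefeffadfaf
   1 |  13 | abefeffadfaf
   2 |   5 | acfebadeabefeffadfaf
   3 |  10 | adeabefeffadfaf
   4 |  20 | adfaf
   5 |  23 | af
   6 |   9 | badeabefeffadfaf
   7 |   1 | bccaacfebadeabefeffadfaf
   8 |  14 | befeffadfaf
   9 |   3 | caacfebadeabefeffadfaf
  10 |   2 | ccaacfebadeabefeffadfaf
  11 |   6 | cfebadeabefeffadfaf
  12 |  11 | deabefeffadfaf
  13 |  21 | dfaf
  14 |  12 | eabefeffadfaf
  15 |   8 | ebadeabefeffadfaf
  16 |   0 | ebccaacfebadeabefeffadfaf
  17 |  15 | efeffadfaf
  18 |  17 | effadfaf
  19 |  24 | f
  20 |  19 | fadfaf
  21 |  22 | faf
  22 |   7 | febadeabefeffadfaf
  23 |  16 | feffadfaf
  24 |  18 | ffadfaf

SA = [4, 13, 5, 10, 20, 23, 9, 1, 14, 3, 2, 6, 11, 21, 12, 8, 0, 15, 17, 24, 19, 22, 7, 16, 18]
[i] adj suffixes → lcp
  [1] 4/13 → 1 ('a')
  [2] 13/5 → 1 ('a')
  [3] 5/10 → 1 ('a')
  [4] 10/20 → 2 ('ad')
  [5] 20/23 → 1 ('a')
  [6] 23/9 → 0 ('')
  [7] 9/1 → 1 ('b')
  [8] 1/14 → 1 ('b')
  [9] 14/3 → 0 ('')
  [10] 3/2 → 1 ('c')
  [11] 2/6 → 1 ('c')
  [12] 6/11 → 0 ('')
  [13] 11/21 → 1 ('d')
  [14] 21/12 → 0 ('')
  [15] 12/8 → 1 ('e')
  [16] 8/0 → 2 ('eb')
  [17] 0/15 → 1 ('e')
  [18] 15/17 → 2 ('ef')
  [19] 17/24 → 0 ('')
  [20] 24/19 → 1 ('f')
  [21] 19/22 → 2 ('fa')
  [22] 22/7 → 1 ('f')
  [23] 7/16 → 2 ('fe')
  [24] 16/18 → 1 ('f')

n(n+1)/2 = 25·26/2 = 325
Σ LCP = 0 + 1 + 1 + 1 + 2 + 1 + 0 + 1 + 1 + 0 + 1 + 1 + 0 + 1 + 0 + 1 + 2 + 1 + 2 + 0 + 1 + 2 + 1 + 2 + 1 = 24
distinct = 325 − 24 = 301

301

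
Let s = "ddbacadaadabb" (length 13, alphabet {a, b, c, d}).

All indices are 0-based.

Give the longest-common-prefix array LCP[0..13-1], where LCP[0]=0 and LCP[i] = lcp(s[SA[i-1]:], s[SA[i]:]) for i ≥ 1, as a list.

[0, 1, 1, 1, 3, 0, 1, 1, 0, 0, 2, 1, 1]

rank→(start, suffix):
  0 → (7, 'aadabb')
  1 → (10, 'abb')
  2 → (3, 'acadaadabb')
  3 → (5, 'adaadabb')
  4 → (8, 'adabb')
  5 → (12, 'b')
  6 → (2, 'bacadaadabb')
  7 → (11, 'bb')
  8 → (4, 'cadaadabb')
  9 → (6, 'daadabb')
  10 → (9, 'dabb')
  11 → (1, 'dbacadaadabb')
  12 → (0, 'ddbacadaadabb')

SA = [7, 10, 3, 5, 8, 12, 2, 11, 4, 6, 9, 1, 0]
rank  pair      lcp
   1  s[7:],s[10:]  1  'a'
   2  s[10:],s[3:]  1  'a'
   3  s[3:],s[5:]  1  'a'
   4  s[5:],s[8:]  3  'ada'
   5  s[8:],s[12:]  0  ''
   6  s[12:],s[2:]  1  'b'
   7  s[2:],s[11:]  1  'b'
   8  s[11:],s[4:]  0  ''
   9  s[4:],s[6:]  0  ''
  10  s[6:],s[9:]  2  'da'
  11  s[9:],s[1:]  1  'd'
  12  s[1:],s[0:]  1  'd'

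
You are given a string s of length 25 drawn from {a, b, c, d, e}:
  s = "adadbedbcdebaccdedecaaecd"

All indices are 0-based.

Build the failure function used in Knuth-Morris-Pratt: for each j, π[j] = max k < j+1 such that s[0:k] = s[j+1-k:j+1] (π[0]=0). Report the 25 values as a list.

π[0] = 0
j=1 s[j]='d': π[1]=0 (border '')
j=2 s[j]='a': π[2]=1 (border 'a')
j=3 s[j]='d': π[3]=2 (border 'ad')
j=4 s[j]='b': k: 2→0; π[4]=0 (border '')
j=5 s[j]='e': π[5]=0 (border '')
j=6 s[j]='d': π[6]=0 (border '')
j=7 s[j]='b': π[7]=0 (border '')
j=8 s[j]='c': π[8]=0 (border '')
j=9 s[j]='d': π[9]=0 (border '')
j=10 s[j]='e': π[10]=0 (border '')
j=11 s[j]='b': π[11]=0 (border '')
j=12 s[j]='a': π[12]=1 (border 'a')
j=13 s[j]='c': k: 1→0; π[13]=0 (border '')
j=14 s[j]='c': π[14]=0 (border '')
j=15 s[j]='d': π[15]=0 (border '')
j=16 s[j]='e': π[16]=0 (border '')
j=17 s[j]='d': π[17]=0 (border '')
j=18 s[j]='e': π[18]=0 (border '')
j=19 s[j]='c': π[19]=0 (border '')
j=20 s[j]='a': π[20]=1 (border 'a')
j=21 s[j]='a': k: 1→0; π[21]=1 (border 'a')
j=22 s[j]='e': k: 1→0; π[22]=0 (border '')
j=23 s[j]='c': π[23]=0 (border '')
j=24 s[j]='d': π[24]=0 (border '')

[0, 0, 1, 2, 0, 0, 0, 0, 0, 0, 0, 0, 1, 0, 0, 0, 0, 0, 0, 0, 1, 1, 0, 0, 0]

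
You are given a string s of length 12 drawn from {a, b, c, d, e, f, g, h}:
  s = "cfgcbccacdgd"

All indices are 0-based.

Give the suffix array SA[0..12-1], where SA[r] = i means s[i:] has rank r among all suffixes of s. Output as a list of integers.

rank→(start, suffix):
  0 → (7, 'acdgd')
  1 → (4, 'bccacdgd')
  2 → (6, 'cacdgd')
  3 → (3, 'cbccacdgd')
  4 → (5, 'ccacdgd')
  5 → (8, 'cdgd')
  6 → (0, 'cfgcbccacdgd')
  7 → (11, 'd')
  8 → (9, 'dgd')
  9 → (1, 'fgcbccacdgd')
  10 → (2, 'gcbccacdgd')
  11 → (10, 'gd')

[7, 4, 6, 3, 5, 8, 0, 11, 9, 1, 2, 10]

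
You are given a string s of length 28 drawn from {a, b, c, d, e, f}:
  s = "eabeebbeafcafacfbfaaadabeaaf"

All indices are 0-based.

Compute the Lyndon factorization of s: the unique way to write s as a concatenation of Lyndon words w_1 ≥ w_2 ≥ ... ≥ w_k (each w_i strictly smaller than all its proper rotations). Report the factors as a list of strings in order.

emit factor 1: 'e' (i=0, period=1)
emit factor 2: 'abeebbeafcafacfbf' (i=1, period=17)
emit factor 3: 'aaadabeaaf' (i=18, period=10)

["e", "abeebbeafcafacfbf", "aaadabeaaf"]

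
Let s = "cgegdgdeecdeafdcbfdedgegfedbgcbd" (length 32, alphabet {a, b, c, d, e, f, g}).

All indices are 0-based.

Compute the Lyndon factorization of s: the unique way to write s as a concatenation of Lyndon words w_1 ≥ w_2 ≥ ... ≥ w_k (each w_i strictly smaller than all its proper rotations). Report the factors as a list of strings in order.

emit factor 1: 'cgegdgdee' (i=0, period=9)
emit factor 2: 'cde' (i=9, period=3)
emit factor 3: 'afdcbfdedgegfedbgcbd' (i=12, period=20)

["cgegdgdee", "cde", "afdcbfdedgegfedbgcbd"]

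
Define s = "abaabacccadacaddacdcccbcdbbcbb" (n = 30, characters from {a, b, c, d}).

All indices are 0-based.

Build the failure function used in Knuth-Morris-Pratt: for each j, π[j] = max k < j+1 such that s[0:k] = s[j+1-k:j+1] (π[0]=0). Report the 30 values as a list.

π[0] = 0
j=1 s[j]='b': π[1]=0 (border '')
j=2 s[j]='a': π[2]=1 (border 'a')
j=3 s[j]='a': k: 1→0; π[3]=1 (border 'a')
j=4 s[j]='b': π[4]=2 (border 'ab')
j=5 s[j]='a': π[5]=3 (border 'aba')
j=6 s[j]='c': k: 3→1→0; π[6]=0 (border '')
j=7 s[j]='c': π[7]=0 (border '')
j=8 s[j]='c': π[8]=0 (border '')
j=9 s[j]='a': π[9]=1 (border 'a')
j=10 s[j]='d': k: 1→0; π[10]=0 (border '')
j=11 s[j]='a': π[11]=1 (border 'a')
j=12 s[j]='c': k: 1→0; π[12]=0 (border '')
j=13 s[j]='a': π[13]=1 (border 'a')
j=14 s[j]='d': k: 1→0; π[14]=0 (border '')
j=15 s[j]='d': π[15]=0 (border '')
j=16 s[j]='a': π[16]=1 (border 'a')
j=17 s[j]='c': k: 1→0; π[17]=0 (border '')
j=18 s[j]='d': π[18]=0 (border '')
j=19 s[j]='c': π[19]=0 (border '')
j=20 s[j]='c': π[20]=0 (border '')
j=21 s[j]='c': π[21]=0 (border '')
j=22 s[j]='b': π[22]=0 (border '')
j=23 s[j]='c': π[23]=0 (border '')
j=24 s[j]='d': π[24]=0 (border '')
j=25 s[j]='b': π[25]=0 (border '')
j=26 s[j]='b': π[26]=0 (border '')
j=27 s[j]='c': π[27]=0 (border '')
j=28 s[j]='b': π[28]=0 (border '')
j=29 s[j]='b': π[29]=0 (border '')

[0, 0, 1, 1, 2, 3, 0, 0, 0, 1, 0, 1, 0, 1, 0, 0, 1, 0, 0, 0, 0, 0, 0, 0, 0, 0, 0, 0, 0, 0]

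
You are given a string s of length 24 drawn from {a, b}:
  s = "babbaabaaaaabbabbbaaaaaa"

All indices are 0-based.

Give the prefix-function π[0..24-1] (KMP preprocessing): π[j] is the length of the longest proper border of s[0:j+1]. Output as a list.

π[0] = 0
j=1 s[j]='a': π[1]=0 (border '')
j=2 s[j]='b': π[2]=1 (border 'b')
j=3 s[j]='b': k: 1→0; π[3]=1 (border 'b')
j=4 s[j]='a': π[4]=2 (border 'ba')
j=5 s[j]='a': k: 2→0; π[5]=0 (border '')
j=6 s[j]='b': π[6]=1 (border 'b')
j=7 s[j]='a': π[7]=2 (border 'ba')
j=8 s[j]='a': k: 2→0; π[8]=0 (border '')
j=9 s[j]='a': π[9]=0 (border '')
j=10 s[j]='a': π[10]=0 (border '')
j=11 s[j]='a': π[11]=0 (border '')
j=12 s[j]='b': π[12]=1 (border 'b')
j=13 s[j]='b': k: 1→0; π[13]=1 (border 'b')
j=14 s[j]='a': π[14]=2 (border 'ba')
j=15 s[j]='b': π[15]=3 (border 'bab')
j=16 s[j]='b': π[16]=4 (border 'babb')
j=17 s[j]='b': k: 4→1→0; π[17]=1 (border 'b')
j=18 s[j]='a': π[18]=2 (border 'ba')
j=19 s[j]='a': k: 2→0; π[19]=0 (border '')
j=20 s[j]='a': π[20]=0 (border '')
j=21 s[j]='a': π[21]=0 (border '')
j=22 s[j]='a': π[22]=0 (border '')
j=23 s[j]='a': π[23]=0 (border '')

[0, 0, 1, 1, 2, 0, 1, 2, 0, 0, 0, 0, 1, 1, 2, 3, 4, 1, 2, 0, 0, 0, 0, 0]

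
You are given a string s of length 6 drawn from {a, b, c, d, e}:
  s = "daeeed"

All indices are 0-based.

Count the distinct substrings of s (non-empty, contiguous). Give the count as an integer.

17

rank→(start, suffix):
  0 → (1, 'aeeed')
  1 → (5, 'd')
  2 → (0, 'daeeed')
  3 → (4, 'ed')
  4 → (3, 'eed')
  5 → (2, 'eeed')

SA = [1, 5, 0, 4, 3, 2]
rank  pair      lcp
   1  s[1:],s[5:]  0  ''
   2  s[5:],s[0:]  1  'd'
   3  s[0:],s[4:]  0  ''
   4  s[4:],s[3:]  1  'e'
   5  s[3:],s[2:]  2  'ee'

n(n+1)/2 = 6·7/2 = 21
Σ LCP = 0 + 0 + 1 + 0 + 1 + 2 = 4
distinct = 21 − 4 = 17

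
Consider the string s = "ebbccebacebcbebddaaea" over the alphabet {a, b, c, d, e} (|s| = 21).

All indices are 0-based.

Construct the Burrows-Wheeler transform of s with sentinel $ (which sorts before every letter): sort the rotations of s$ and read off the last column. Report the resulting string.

aedbaeeebecbbcadbac$cb

rank  rotation                last
    0  $ebbccebacebcbebddaaea  a
    1  a$ebbccebacebcbebddaae  e
    2  aaea$ebbccebacebcbebdd  d
    3  acebcbebddaaea$ebbcceb  b
    4  aea$ebbccebacebcbebdda  a
    5  bacebcbebddaaea$ebbcce  e
    6  bbccebacebcbebddaaea$e  e
    7  bcbebddaaea$ebbccebace  e
    8  bccebacebcbebddaaea$eb  b
    9  bddaaea$ebbccebacebcbe  e
   10  bebddaaea$ebbccebacebc  c
   11  cbebddaaea$ebbccebaceb  b
   12  ccebacebcbebddaaea$ebb  b
   13  cebacebcbebddaaea$ebbc  c
   14  cebcbebddaaea$ebbcceba  a
   15  daaea$ebbccebacebcbebd  d
   16  ddaaea$ebbccebacebcbeb  b
   17  ea$ebbccebacebcbebddaa  a
   18  ebacebcbebddaaea$ebbcc  c
   19  ebbccebacebcbebddaaea$  $
   20  ebcbebddaaea$ebbccebac  c
   21  ebddaaea$ebbccebacebcb  b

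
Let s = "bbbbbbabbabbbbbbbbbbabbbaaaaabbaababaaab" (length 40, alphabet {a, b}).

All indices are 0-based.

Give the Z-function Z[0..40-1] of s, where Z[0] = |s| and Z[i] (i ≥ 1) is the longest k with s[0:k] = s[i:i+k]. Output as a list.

Z[0]=40
i=1: outside box; Z[1]=5 scan→box=[1,6)
i=2: min(r-i=4, Z[1]=5)=4; Z[2]=4
i=3: min(r-i=3, Z[2]=4)=3; Z[3]=3
i=4: min(r-i=2, Z[3]=3)=2; Z[4]=2
i=5: min(r-i=1, Z[4]=2)=1; Z[5]=1
i=6: outside box; Z[6]=0
i=7: outside box; Z[7]=2 scan→box=[7,9)
i=8: min(r-i=1, Z[1]=5)=1; Z[8]=1
i=9: outside box; Z[9]=0
i=10: outside box; Z[10]=6 scan→box=[10,16)
i=11: min(r-i=5, Z[1]=5)=5; Z[11]=6 scan→box=[11,17)
i=12: min(r-i=5, Z[1]=5)=5; Z[12]=6 scan→box=[12,18)
i=13: min(r-i=5, Z[1]=5)=5; Z[13]=6 scan→box=[13,19)
i=14: min(r-i=5, Z[1]=5)=5; Z[14]=9 scan→box=[14,23)
i=15: min(r-i=8, Z[1]=5)=5; Z[15]=5
i=16: min(r-i=7, Z[2]=4)=4; Z[16]=4
i=17: min(r-i=6, Z[3]=3)=3; Z[17]=3
i=18: min(r-i=5, Z[4]=2)=2; Z[18]=2
i=19: min(r-i=4, Z[5]=1)=1; Z[19]=1
i=20: min(r-i=3, Z[6]=0)=0; Z[20]=0
i=21: min(r-i=2, Z[7]=2)=2; Z[21]=3 scan→box=[21,24)
i=22: min(r-i=2, Z[1]=5)=2; Z[22]=2
i=23: min(r-i=1, Z[2]=4)=1; Z[23]=1
i=24: outside box; Z[24]=0
i=25: outside box; Z[25]=0
i=26: outside box; Z[26]=0
i=27: outside box; Z[27]=0
i=28: outside box; Z[28]=0
i=29: outside box; Z[29]=2 scan→box=[29,31)
i=30: min(r-i=1, Z[1]=5)=1; Z[30]=1
i=31: outside box; Z[31]=0
i=32: outside box; Z[32]=0
i=33: outside box; Z[33]=1 scan→box=[33,34)
i=34: outside box; Z[34]=0
i=35: outside box; Z[35]=1 scan→box=[35,36)
i=36: outside box; Z[36]=0
i=37: outside box; Z[37]=0
i=38: outside box; Z[38]=0
i=39: outside box; Z[39]=1 scan→box=[39,40)

[40, 5, 4, 3, 2, 1, 0, 2, 1, 0, 6, 6, 6, 6, 9, 5, 4, 3, 2, 1, 0, 3, 2, 1, 0, 0, 0, 0, 0, 2, 1, 0, 0, 1, 0, 1, 0, 0, 0, 1]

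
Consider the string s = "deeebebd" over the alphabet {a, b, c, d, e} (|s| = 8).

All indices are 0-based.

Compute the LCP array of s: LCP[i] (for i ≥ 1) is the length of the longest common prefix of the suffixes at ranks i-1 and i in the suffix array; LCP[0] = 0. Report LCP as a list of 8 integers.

[0, 1, 0, 1, 0, 2, 1, 2]

rank | idx | suffix
   0 |   6 | bd
   1 |   4 | bebd
   2 |   7 | d
   3 |   0 | deeebebd
   4 |   5 | ebd
   5 |   3 | ebebd
   6 |   2 | eebebd
   7 |   1 | eeebebd

SA = [6, 4, 7, 0, 5, 3, 2, 1]
[i] adj suffixes → lcp
  [1] 6/4 → 1 ('b')
  [2] 4/7 → 0 ('')
  [3] 7/0 → 1 ('d')
  [4] 0/5 → 0 ('')
  [5] 5/3 → 2 ('eb')
  [6] 3/2 → 1 ('e')
  [7] 2/1 → 2 ('ee')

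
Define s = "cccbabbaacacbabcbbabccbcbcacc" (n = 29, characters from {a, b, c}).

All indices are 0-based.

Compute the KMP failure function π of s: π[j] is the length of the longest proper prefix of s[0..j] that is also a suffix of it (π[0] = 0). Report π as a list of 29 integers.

π[0] = 0
j=1 s[j]='c': π[1]=1 (border 'c')
j=2 s[j]='c': π[2]=2 (border 'cc')
j=3 s[j]='b': k: 2→1→0; π[3]=0 (border '')
j=4 s[j]='a': π[4]=0 (border '')
j=5 s[j]='b': π[5]=0 (border '')
j=6 s[j]='b': π[6]=0 (border '')
j=7 s[j]='a': π[7]=0 (border '')
j=8 s[j]='a': π[8]=0 (border '')
j=9 s[j]='c': π[9]=1 (border 'c')
j=10 s[j]='a': k: 1→0; π[10]=0 (border '')
j=11 s[j]='c': π[11]=1 (border 'c')
j=12 s[j]='b': k: 1→0; π[12]=0 (border '')
j=13 s[j]='a': π[13]=0 (border '')
j=14 s[j]='b': π[14]=0 (border '')
j=15 s[j]='c': π[15]=1 (border 'c')
j=16 s[j]='b': k: 1→0; π[16]=0 (border '')
j=17 s[j]='b': π[17]=0 (border '')
j=18 s[j]='a': π[18]=0 (border '')
j=19 s[j]='b': π[19]=0 (border '')
j=20 s[j]='c': π[20]=1 (border 'c')
j=21 s[j]='c': π[21]=2 (border 'cc')
j=22 s[j]='b': k: 2→1→0; π[22]=0 (border '')
j=23 s[j]='c': π[23]=1 (border 'c')
j=24 s[j]='b': k: 1→0; π[24]=0 (border '')
j=25 s[j]='c': π[25]=1 (border 'c')
j=26 s[j]='a': k: 1→0; π[26]=0 (border '')
j=27 s[j]='c': π[27]=1 (border 'c')
j=28 s[j]='c': π[28]=2 (border 'cc')

[0, 1, 2, 0, 0, 0, 0, 0, 0, 1, 0, 1, 0, 0, 0, 1, 0, 0, 0, 0, 1, 2, 0, 1, 0, 1, 0, 1, 2]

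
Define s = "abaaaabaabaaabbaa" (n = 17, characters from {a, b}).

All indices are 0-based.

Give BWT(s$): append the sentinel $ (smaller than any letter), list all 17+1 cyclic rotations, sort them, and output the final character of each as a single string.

aabbabbaa$aaabaaaa

rank  rotation            last
    0  $abaaaabaabaaabbaa  a
    1  a$abaaaabaabaaabba  a
    2  aa$abaaaabaabaaabb  b
    3  aaaabaabaaabbaa$ab  b
    4  aaabaabaaabbaa$aba  a
    5  aaabbaa$abaaaabaab  b
    6  aabaaabbaa$abaaaab  b
    7  aabaabaaabbaa$abaa  a
    8  aabbaa$abaaaabaaba  a
    9  abaaaabaabaaabbaa$  $
   10  abaaabbaa$abaaaaba  a
   11  abaabaaabbaa$abaaa  a
   12  abbaa$abaaaabaabaa  a
   13  baa$abaaaabaabaaab  b
   14  baaaabaabaaabbaa$a  a
   15  baaabbaa$abaaaabaa  a
   16  baabaaabbaa$abaaaa  a
   17  bbaa$abaaaabaabaaa  a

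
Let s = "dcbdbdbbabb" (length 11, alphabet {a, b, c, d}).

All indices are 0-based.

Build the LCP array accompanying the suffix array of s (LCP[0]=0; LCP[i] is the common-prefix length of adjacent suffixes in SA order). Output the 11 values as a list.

rank→(start, suffix):
  0 → (8, 'abb')
  1 → (10, 'b')
  2 → (7, 'babb')
  3 → (9, 'bb')
  4 → (6, 'bbabb')
  5 → (4, 'bdbbabb')
  6 → (2, 'bdbdbbabb')
  7 → (1, 'cbdbdbbabb')
  8 → (5, 'dbbabb')
  9 → (3, 'dbdbbabb')
  10 → (0, 'dcbdbdbbabb')

SA = [8, 10, 7, 9, 6, 4, 2, 1, 5, 3, 0]
rank  pair      lcp
   1  s[8:],s[10:]  0  ''
   2  s[10:],s[7:]  1  'b'
   3  s[7:],s[9:]  1  'b'
   4  s[9:],s[6:]  2  'bb'
   5  s[6:],s[4:]  1  'b'
   6  s[4:],s[2:]  3  'bdb'
   7  s[2:],s[1:]  0  ''
   8  s[1:],s[5:]  0  ''
   9  s[5:],s[3:]  2  'db'
  10  s[3:],s[0:]  1  'd'

[0, 0, 1, 1, 2, 1, 3, 0, 0, 2, 1]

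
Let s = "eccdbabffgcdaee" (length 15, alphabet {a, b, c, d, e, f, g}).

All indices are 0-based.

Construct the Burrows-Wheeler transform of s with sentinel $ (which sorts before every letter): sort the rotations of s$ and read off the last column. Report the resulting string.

ebddaegccce$abff

rank  rotation          last
    0  $eccdbabffgcdaee  e
    1  abffgcdaee$eccdb  b
    2  aee$eccdbabffgcd  d
    3  babffgcdaee$eccd  d
    4  bffgcdaee$eccdba  a
    5  ccdbabffgcdaee$e  e
    6  cdaee$eccdbabffg  g
    7  cdbabffgcdaee$ec  c
    8  daee$eccdbabffgc  c
    9  dbabffgcdaee$ecc  c
   10  e$eccdbabffgcdae  e
   11  eccdbabffgcdaee$  $
   12  ee$eccdbabffgcda  a
   13  ffgcdaee$eccdbab  b
   14  fgcdaee$eccdbabf  f
   15  gcdaee$eccdbabff  f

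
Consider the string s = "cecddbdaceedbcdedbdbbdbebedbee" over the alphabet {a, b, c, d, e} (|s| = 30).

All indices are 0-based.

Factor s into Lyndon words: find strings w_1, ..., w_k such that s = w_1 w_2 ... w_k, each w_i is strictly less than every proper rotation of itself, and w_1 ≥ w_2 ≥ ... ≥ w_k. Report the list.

["ce", "cdd", "bd", "aceedbcdedbdbbdbebedbee"]

emit factor 1: 'ce' (i=0, period=2)
emit factor 2: 'cdd' (i=2, period=3)
emit factor 3: 'bd' (i=5, period=2)
emit factor 4: 'aceedbcdedbdbbdbebedbee' (i=7, period=23)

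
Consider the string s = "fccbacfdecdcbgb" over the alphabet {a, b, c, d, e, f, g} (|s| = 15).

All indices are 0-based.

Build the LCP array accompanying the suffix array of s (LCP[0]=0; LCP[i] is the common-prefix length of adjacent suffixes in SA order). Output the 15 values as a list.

[0, 0, 1, 1, 0, 2, 1, 1, 1, 0, 1, 0, 0, 1, 0]

sorted suffixes:
  #0 SA[0]=4  'acfdecdcbgb'
  #1 SA[1]=14  'b'
  #2 SA[2]=3  'bacfdecdcbgb'
  #3 SA[3]=12  'bgb'
  #4 SA[4]=2  'cbacfdecdcbgb'
  #5 SA[5]=11  'cbgb'
  #6 SA[6]=1  'ccbacfdecdcbgb'
  #7 SA[7]=9  'cdcbgb'
  #8 SA[8]=5  'cfdecdcbgb'
  #9 SA[9]=10  'dcbgb'
  #10 SA[10]=7  'decdcbgb'
  #11 SA[11]=8  'ecdcbgb'
  #12 SA[12]=0  'fccbacfdecdcbgb'
  #13 SA[13]=6  'fdecdcbgb'
  #14 SA[14]=13  'gb'

SA = [4, 14, 3, 12, 2, 11, 1, 9, 5, 10, 7, 8, 0, 6, 13]
[i] adj suffixes → lcp
  [1] 4/14 → 0 ('')
  [2] 14/3 → 1 ('b')
  [3] 3/12 → 1 ('b')
  [4] 12/2 → 0 ('')
  [5] 2/11 → 2 ('cb')
  [6] 11/1 → 1 ('c')
  [7] 1/9 → 1 ('c')
  [8] 9/5 → 1 ('c')
  [9] 5/10 → 0 ('')
  [10] 10/7 → 1 ('d')
  [11] 7/8 → 0 ('')
  [12] 8/0 → 0 ('')
  [13] 0/6 → 1 ('f')
  [14] 6/13 → 0 ('')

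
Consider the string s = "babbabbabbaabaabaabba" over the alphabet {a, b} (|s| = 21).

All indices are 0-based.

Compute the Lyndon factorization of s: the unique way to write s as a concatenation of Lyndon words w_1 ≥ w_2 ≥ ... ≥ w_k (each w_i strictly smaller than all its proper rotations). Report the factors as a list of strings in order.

emit factor 1: 'b' (i=0, period=1)
emit factor 2: 'abb' (i=1, period=3)
emit factor 3: 'abb' (i=4, period=3)
emit factor 4: 'abb' (i=7, period=3)
emit factor 5: 'aabaabaabb' (i=10, period=10)
emit factor 6: 'a' (i=20, period=1)

["b", "abb", "abb", "abb", "aabaabaabb", "a"]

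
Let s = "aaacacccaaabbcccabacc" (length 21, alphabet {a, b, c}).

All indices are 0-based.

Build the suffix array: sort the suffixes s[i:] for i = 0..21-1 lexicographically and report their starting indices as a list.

[8, 0, 9, 1, 16, 10, 2, 18, 4, 17, 11, 12, 20, 7, 15, 3, 19, 6, 14, 5, 13]

rank→(start, suffix):
  0 → (8, 'aaabbcccabacc')
  1 → (0, 'aaacacccaaabbcccabacc')
  2 → (9, 'aabbcccabacc')
  3 → (1, 'aacacccaaabbcccabacc')
  4 → (16, 'abacc')
  5 → (10, 'abbcccabacc')
  6 → (2, 'acacccaaabbcccabacc')
  7 → (18, 'acc')
  8 → (4, 'acccaaabbcccabacc')
  9 → (17, 'bacc')
  10 → (11, 'bbcccabacc')
  11 → (12, 'bcccabacc')
  12 → (20, 'c')
  13 → (7, 'caaabbcccabacc')
  14 → (15, 'cabacc')
  15 → (3, 'cacccaaabbcccabacc')
  16 → (19, 'cc')
  17 → (6, 'ccaaabbcccabacc')
  18 → (14, 'ccabacc')
  19 → (5, 'cccaaabbcccabacc')
  20 → (13, 'cccabacc')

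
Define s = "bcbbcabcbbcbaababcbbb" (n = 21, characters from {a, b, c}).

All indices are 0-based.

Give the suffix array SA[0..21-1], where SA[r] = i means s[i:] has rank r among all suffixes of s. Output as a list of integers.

rank | idx | suffix
   0 |  12 | aababcbbb
   1 |  13 | ababcbbb
   2 |  15 | abcbbb
   3 |   5 | abcbbcbaababcbbb
   4 |  20 | b
   5 |  11 | baababcbbb
   6 |  14 | babcbbb
   7 |  19 | bb
   8 |  18 | bbb
   9 |   2 | bbcabcbbcbaababcbbb
  10 |   8 | bbcbaababcbbb
  11 |   3 | bcabcbbcbaababcbbb
  12 |   9 | bcbaababcbbb
  13 |  16 | bcbbb
  14 |   0 | bcbbcabcbbcbaababcbbb
  15 |   6 | bcbbcbaababcbbb
  16 |   4 | cabcbbcbaababcbbb
  17 |  10 | cbaababcbbb
  18 |  17 | cbbb
  19 |   1 | cbbcabcbbcbaababcbbb
  20 |   7 | cbbcbaababcbbb

[12, 13, 15, 5, 20, 11, 14, 19, 18, 2, 8, 3, 9, 16, 0, 6, 4, 10, 17, 1, 7]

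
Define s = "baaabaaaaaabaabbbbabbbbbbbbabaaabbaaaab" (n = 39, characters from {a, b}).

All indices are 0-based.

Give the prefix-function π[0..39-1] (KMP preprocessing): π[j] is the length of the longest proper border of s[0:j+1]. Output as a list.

π[0] = 0
j=1 s[j]='a': π[1]=0 (border '')
j=2 s[j]='a': π[2]=0 (border '')
j=3 s[j]='a': π[3]=0 (border '')
j=4 s[j]='b': π[4]=1 (border 'b')
j=5 s[j]='a': π[5]=2 (border 'ba')
j=6 s[j]='a': π[6]=3 (border 'baa')
j=7 s[j]='a': π[7]=4 (border 'baaa')
j=8 s[j]='a': k: 4→0; π[8]=0 (border '')
j=9 s[j]='a': π[9]=0 (border '')
j=10 s[j]='a': π[10]=0 (border '')
j=11 s[j]='b': π[11]=1 (border 'b')
j=12 s[j]='a': π[12]=2 (border 'ba')
j=13 s[j]='a': π[13]=3 (border 'baa')
j=14 s[j]='b': k: 3→0; π[14]=1 (border 'b')
j=15 s[j]='b': k: 1→0; π[15]=1 (border 'b')
j=16 s[j]='b': k: 1→0; π[16]=1 (border 'b')
j=17 s[j]='b': k: 1→0; π[17]=1 (border 'b')
j=18 s[j]='a': π[18]=2 (border 'ba')
j=19 s[j]='b': k: 2→0; π[19]=1 (border 'b')
j=20 s[j]='b': k: 1→0; π[20]=1 (border 'b')
j=21 s[j]='b': k: 1→0; π[21]=1 (border 'b')
j=22 s[j]='b': k: 1→0; π[22]=1 (border 'b')
j=23 s[j]='b': k: 1→0; π[23]=1 (border 'b')
j=24 s[j]='b': k: 1→0; π[24]=1 (border 'b')
j=25 s[j]='b': k: 1→0; π[25]=1 (border 'b')
j=26 s[j]='b': k: 1→0; π[26]=1 (border 'b')
j=27 s[j]='a': π[27]=2 (border 'ba')
j=28 s[j]='b': k: 2→0; π[28]=1 (border 'b')
j=29 s[j]='a': π[29]=2 (border 'ba')
j=30 s[j]='a': π[30]=3 (border 'baa')
j=31 s[j]='a': π[31]=4 (border 'baaa')
j=32 s[j]='b': π[32]=5 (border 'baaab')
j=33 s[j]='b': k: 5→1→0; π[33]=1 (border 'b')
j=34 s[j]='a': π[34]=2 (border 'ba')
j=35 s[j]='a': π[35]=3 (border 'baa')
j=36 s[j]='a': π[36]=4 (border 'baaa')
j=37 s[j]='a': k: 4→0; π[37]=0 (border '')
j=38 s[j]='b': π[38]=1 (border 'b')

[0, 0, 0, 0, 1, 2, 3, 4, 0, 0, 0, 1, 2, 3, 1, 1, 1, 1, 2, 1, 1, 1, 1, 1, 1, 1, 1, 2, 1, 2, 3, 4, 5, 1, 2, 3, 4, 0, 1]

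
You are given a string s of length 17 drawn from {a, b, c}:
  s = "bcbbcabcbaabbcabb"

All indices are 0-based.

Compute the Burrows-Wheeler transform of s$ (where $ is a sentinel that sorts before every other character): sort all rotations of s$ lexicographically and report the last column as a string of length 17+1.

bbcacbcaacbba$bbbb

rank  rotation            last
    0  $bcbbcabcbaabbcabb  b
    1  aabbcabb$bcbbcabcb  b
    2  abb$bcbbcabcbaabbc  c
    3  abbcabb$bcbbcabcba  a
    4  abcbaabbcabb$bcbbc  c
    5  b$bcbbcabcbaabbcab  b
    6  baabbcabb$bcbbcabc  c
    7  bb$bcbbcabcbaabbca  a
    8  bbcabb$bcbbcabcbaa  a
    9  bbcabcbaabbcabb$bc  c
   10  bcabb$bcbbcabcbaab  b
   11  bcabcbaabbcabb$bcb  b
   12  bcbaabbcabb$bcbbca  a
   13  bcbbcabcbaabbcabb$  $
   14  cabb$bcbbcabcbaabb  b
   15  cabcbaabbcabb$bcbb  b
   16  cbaabbcabb$bcbbcab  b
   17  cbbcabcbaabbcabb$b  b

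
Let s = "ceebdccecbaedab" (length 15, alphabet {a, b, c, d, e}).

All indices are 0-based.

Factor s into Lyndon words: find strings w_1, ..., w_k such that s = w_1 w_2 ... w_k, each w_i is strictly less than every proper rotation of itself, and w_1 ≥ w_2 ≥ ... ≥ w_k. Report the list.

["cee", "bdccec", "b", "aed", "ab"]

emit factor 1: 'cee' (i=0, period=3)
emit factor 2: 'bdccec' (i=3, period=6)
emit factor 3: 'b' (i=9, period=1)
emit factor 4: 'aed' (i=10, period=3)
emit factor 5: 'ab' (i=13, period=2)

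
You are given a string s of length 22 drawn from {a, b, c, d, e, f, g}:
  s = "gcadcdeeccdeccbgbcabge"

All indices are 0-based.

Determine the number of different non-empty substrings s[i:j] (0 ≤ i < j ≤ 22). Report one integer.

229

rank | idx | suffix
   0 |  18 | abge
   1 |   2 | adcdeeccdeccbgbcabge
   2 |  16 | bcabge
   3 |  14 | bgbcabge
   4 |  19 | bge
   5 |  17 | cabge
   6 |   1 | cadcdeeccdeccbgbcabge
   7 |  13 | cbgbcabge
   8 |  12 | ccbgbcabge
   9 |   8 | ccdeccbgbcabge
  10 |   9 | cdeccbgbcabge
  11 |   4 | cdeeccdeccbgbcabge
  12 |   3 | dcdeeccdeccbgbcabge
  13 |  10 | deccbgbcabge
  14 |   5 | deeccdeccbgbcabge
  15 |  21 | e
  16 |  11 | eccbgbcabge
  17 |   7 | eccdeccbgbcabge
  18 |   6 | eeccdeccbgbcabge
  19 |  15 | gbcabge
  20 |   0 | gcadcdeeccdeccbgbcabge
  21 |  20 | ge

SA = [18, 2, 16, 14, 19, 17, 1, 13, 12, 8, 9, 4, 3, 10, 5, 21, 11, 7, 6, 15, 0, 20]
rank  pair      lcp
   1  s[18:],s[2:]  1  'a'
   2  s[2:],s[16:]  0  ''
   3  s[16:],s[14:]  1  'b'
   4  s[14:],s[19:]  2  'bg'
   5  s[19:],s[17:]  0  ''
   6  s[17:],s[1:]  2  'ca'
   7  s[1:],s[13:]  1  'c'
   8  s[13:],s[12:]  1  'c'
   9  s[12:],s[8:]  2  'cc'
  10  s[8:],s[9:]  1  'c'
  11  s[9:],s[4:]  3  'cde'
  12  s[4:],s[3:]  0  ''
  13  s[3:],s[10:]  1  'd'
  14  s[10:],s[5:]  2  'de'
  15  s[5:],s[21:]  0  ''
  16  s[21:],s[11:]  1  'e'
  17  s[11:],s[7:]  3  'ecc'
  18  s[7:],s[6:]  1  'e'
  19  s[6:],s[15:]  0  ''
  20  s[15:],s[0:]  1  'g'
  21  s[0:],s[20:]  1  'g'

n(n+1)/2 = 22·23/2 = 253
Σ LCP = 0 + 1 + 0 + 1 + 2 + 0 + 2 + 1 + 1 + 2 + 1 + 3 + 0 + 1 + 2 + 0 + 1 + 3 + 1 + 0 + 1 + 1 = 24
distinct = 253 − 24 = 229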